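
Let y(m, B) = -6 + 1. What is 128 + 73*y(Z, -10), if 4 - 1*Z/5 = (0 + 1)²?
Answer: -237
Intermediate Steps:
Z = 15 (Z = 20 - 5*(0 + 1)² = 20 - 5*1² = 20 - 5*1 = 20 - 5 = 15)
y(m, B) = -5
128 + 73*y(Z, -10) = 128 + 73*(-5) = 128 - 365 = -237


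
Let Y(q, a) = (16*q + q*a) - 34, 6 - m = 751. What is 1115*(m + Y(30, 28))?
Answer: 603215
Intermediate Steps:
m = -745 (m = 6 - 1*751 = 6 - 751 = -745)
Y(q, a) = -34 + 16*q + a*q (Y(q, a) = (16*q + a*q) - 34 = -34 + 16*q + a*q)
1115*(m + Y(30, 28)) = 1115*(-745 + (-34 + 16*30 + 28*30)) = 1115*(-745 + (-34 + 480 + 840)) = 1115*(-745 + 1286) = 1115*541 = 603215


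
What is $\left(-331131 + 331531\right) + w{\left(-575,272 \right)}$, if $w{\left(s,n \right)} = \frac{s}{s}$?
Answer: $401$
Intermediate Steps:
$w{\left(s,n \right)} = 1$
$\left(-331131 + 331531\right) + w{\left(-575,272 \right)} = \left(-331131 + 331531\right) + 1 = 400 + 1 = 401$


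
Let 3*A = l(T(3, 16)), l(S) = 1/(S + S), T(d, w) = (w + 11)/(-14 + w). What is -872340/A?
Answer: -70659540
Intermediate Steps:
T(d, w) = (11 + w)/(-14 + w)
l(S) = 1/(2*S)
A = 1/81 (A = (1/(2*(((11 + 16)/(-14 + 16)))))/3 = (1/(2*((27/2))))/3 = (1/(2*(((½)*27))))/3 = (1/(2*(27/2)))/3 = ((½)*(2/27))/3 = (⅓)*(1/27) = 1/81 ≈ 0.012346)
-872340/A = -872340/1/81 = -872340*81 = -70659540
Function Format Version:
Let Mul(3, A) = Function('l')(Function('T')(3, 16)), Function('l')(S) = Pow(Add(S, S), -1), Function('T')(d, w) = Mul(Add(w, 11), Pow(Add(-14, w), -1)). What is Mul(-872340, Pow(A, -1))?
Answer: -70659540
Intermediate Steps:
Function('T')(d, w) = Mul(Pow(Add(-14, w), -1), Add(11, w)) (Function('T')(d, w) = Mul(Add(11, w), Pow(Add(-14, w), -1)) = Mul(Pow(Add(-14, w), -1), Add(11, w)))
Function('l')(S) = Mul(Rational(1, 2), Pow(S, -1)) (Function('l')(S) = Pow(Mul(2, S), -1) = Mul(Rational(1, 2), Pow(S, -1)))
A = Rational(1, 81) (A = Mul(Rational(1, 3), Mul(Rational(1, 2), Pow(Mul(Pow(Add(-14, 16), -1), Add(11, 16)), -1))) = Mul(Rational(1, 3), Mul(Rational(1, 2), Pow(Mul(Pow(2, -1), 27), -1))) = Mul(Rational(1, 3), Mul(Rational(1, 2), Pow(Mul(Rational(1, 2), 27), -1))) = Mul(Rational(1, 3), Mul(Rational(1, 2), Pow(Rational(27, 2), -1))) = Mul(Rational(1, 3), Mul(Rational(1, 2), Rational(2, 27))) = Mul(Rational(1, 3), Rational(1, 27)) = Rational(1, 81) ≈ 0.012346)
Mul(-872340, Pow(A, -1)) = Mul(-872340, Pow(Rational(1, 81), -1)) = Mul(-872340, 81) = -70659540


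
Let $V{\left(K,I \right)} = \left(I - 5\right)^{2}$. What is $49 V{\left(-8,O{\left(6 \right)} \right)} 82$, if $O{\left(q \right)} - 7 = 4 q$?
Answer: $2716168$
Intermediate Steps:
$O{\left(q \right)} = 7 + 4 q$
$V{\left(K,I \right)} = \left(-5 + I\right)^{2}$
$49 V{\left(-8,O{\left(6 \right)} \right)} 82 = 49 \left(-5 + \left(7 + 4 \cdot 6\right)\right)^{2} \cdot 82 = 49 \left(-5 + \left(7 + 24\right)\right)^{2} \cdot 82 = 49 \left(-5 + 31\right)^{2} \cdot 82 = 49 \cdot 26^{2} \cdot 82 = 49 \cdot 676 \cdot 82 = 33124 \cdot 82 = 2716168$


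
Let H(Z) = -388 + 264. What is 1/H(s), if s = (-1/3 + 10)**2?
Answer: -1/124 ≈ -0.0080645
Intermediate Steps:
s = 841/9 (s = (-1*1/3 + 10)**2 = (-1/3 + 10)**2 = (29/3)**2 = 841/9 ≈ 93.444)
H(Z) = -124
1/H(s) = 1/(-124) = -1/124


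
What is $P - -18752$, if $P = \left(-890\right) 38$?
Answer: $-15068$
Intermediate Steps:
$P = -33820$
$P - -18752 = -33820 - -18752 = -33820 + 18752 = -15068$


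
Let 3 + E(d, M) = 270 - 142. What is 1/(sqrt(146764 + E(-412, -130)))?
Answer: sqrt(16321)/48963 ≈ 0.0026092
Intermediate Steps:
E(d, M) = 125 (E(d, M) = -3 + (270 - 142) = -3 + 128 = 125)
1/(sqrt(146764 + E(-412, -130))) = 1/(sqrt(146764 + 125)) = 1/(sqrt(146889)) = 1/(3*sqrt(16321)) = sqrt(16321)/48963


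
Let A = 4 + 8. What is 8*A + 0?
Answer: 96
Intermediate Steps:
A = 12
8*A + 0 = 8*12 + 0 = 96 + 0 = 96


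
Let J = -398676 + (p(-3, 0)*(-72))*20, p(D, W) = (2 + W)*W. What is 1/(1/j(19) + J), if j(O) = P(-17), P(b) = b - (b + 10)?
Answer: -10/3986761 ≈ -2.5083e-6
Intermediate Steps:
P(b) = -10 (P(b) = b - (10 + b) = b + (-10 - b) = -10)
j(O) = -10
p(D, W) = W*(2 + W)
J = -398676 (J = -398676 + ((0*(2 + 0))*(-72))*20 = -398676 + ((0*2)*(-72))*20 = -398676 + (0*(-72))*20 = -398676 + 0*20 = -398676 + 0 = -398676)
1/(1/j(19) + J) = 1/(1/(-10) - 398676) = 1/(-1/10 - 398676) = 1/(-3986761/10) = -10/3986761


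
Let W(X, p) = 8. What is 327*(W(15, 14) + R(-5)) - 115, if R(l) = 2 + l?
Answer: 1520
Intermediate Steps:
327*(W(15, 14) + R(-5)) - 115 = 327*(8 + (2 - 5)) - 115 = 327*(8 - 3) - 115 = 327*5 - 115 = 1635 - 115 = 1520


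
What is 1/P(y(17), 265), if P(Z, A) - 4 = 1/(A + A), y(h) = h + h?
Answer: 530/2121 ≈ 0.24988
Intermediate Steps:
y(h) = 2*h
P(Z, A) = 4 + 1/(2*A) (P(Z, A) = 4 + 1/(A + A) = 4 + 1/(2*A))
1/P(y(17), 265) = 1/(4 + (½)/265) = 1/(4 + (½)*(1/265)) = 1/(4 + 1/530) = 1/(2121/530) = 530/2121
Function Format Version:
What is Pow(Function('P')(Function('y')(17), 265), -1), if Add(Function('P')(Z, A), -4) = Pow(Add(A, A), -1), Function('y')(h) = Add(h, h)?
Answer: Rational(530, 2121) ≈ 0.24988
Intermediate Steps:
Function('y')(h) = Mul(2, h)
Function('P')(Z, A) = Add(4, Mul(Rational(1, 2), Pow(A, -1))) (Function('P')(Z, A) = Add(4, Pow(Add(A, A), -1)) = Add(4, Pow(Mul(2, A), -1)) = Add(4, Mul(Rational(1, 2), Pow(A, -1))))
Pow(Function('P')(Function('y')(17), 265), -1) = Pow(Add(4, Mul(Rational(1, 2), Pow(265, -1))), -1) = Pow(Add(4, Mul(Rational(1, 2), Rational(1, 265))), -1) = Pow(Add(4, Rational(1, 530)), -1) = Pow(Rational(2121, 530), -1) = Rational(530, 2121)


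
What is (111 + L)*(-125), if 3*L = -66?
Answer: -11125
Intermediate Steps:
L = -22 (L = (⅓)*(-66) = -22)
(111 + L)*(-125) = (111 - 22)*(-125) = 89*(-125) = -11125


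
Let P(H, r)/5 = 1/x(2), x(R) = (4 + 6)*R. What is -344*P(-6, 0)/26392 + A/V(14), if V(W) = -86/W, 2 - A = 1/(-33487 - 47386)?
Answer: -15090428061/45889604644 ≈ -0.32884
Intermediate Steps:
A = 161747/80873 (A = 2 - 1/(-33487 - 47386) = 2 - 1/(-80873) = 2 - 1*(-1/80873) = 2 + 1/80873 = 161747/80873 ≈ 2.0000)
x(R) = 10*R
P(H, r) = ¼ (P(H, r) = 5/((10*2)) = 5/20 = 5*(1/20) = ¼)
-344*P(-6, 0)/26392 + A/V(14) = -344*¼/26392 + 161747/(80873*((-86/14))) = -86*1/26392 + 161747/(80873*((-86*1/14))) = -43/13196 + 161747/(80873*(-43/7)) = -43/13196 + (161747/80873)*(-7/43) = -43/13196 - 1132229/3477539 = -15090428061/45889604644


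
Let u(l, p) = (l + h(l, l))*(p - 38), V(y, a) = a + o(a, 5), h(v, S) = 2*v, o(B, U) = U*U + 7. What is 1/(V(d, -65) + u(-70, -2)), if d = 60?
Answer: 1/8367 ≈ 0.00011952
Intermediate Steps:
o(B, U) = 7 + U**2 (o(B, U) = U**2 + 7 = 7 + U**2)
V(y, a) = 32 + a (V(y, a) = a + (7 + 5**2) = a + (7 + 25) = a + 32 = 32 + a)
u(l, p) = 3*l*(-38 + p) (u(l, p) = (l + 2*l)*(p - 38) = (3*l)*(-38 + p) = 3*l*(-38 + p))
1/(V(d, -65) + u(-70, -2)) = 1/((32 - 65) + 3*(-70)*(-38 - 2)) = 1/(-33 + 3*(-70)*(-40)) = 1/(-33 + 8400) = 1/8367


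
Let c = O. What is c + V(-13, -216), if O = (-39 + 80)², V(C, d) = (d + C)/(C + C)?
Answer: 43935/26 ≈ 1689.8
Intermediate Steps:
V(C, d) = (C + d)/(2*C) (V(C, d) = (C + d)/((2*C)) = (C + d)*(1/(2*C)) = (C + d)/(2*C))
O = 1681 (O = 41² = 1681)
c = 1681
c + V(-13, -216) = 1681 + (½)*(-13 - 216)/(-13) = 1681 + (½)*(-1/13)*(-229) = 1681 + 229/26 = 43935/26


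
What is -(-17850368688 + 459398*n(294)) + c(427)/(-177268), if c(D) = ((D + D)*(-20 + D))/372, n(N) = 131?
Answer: 83796479969988373/4710264 ≈ 1.7790e+10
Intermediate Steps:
c(D) = D*(-20 + D)/186 (c(D) = ((2*D)*(-20 + D))*(1/372) = (2*D*(-20 + D))*(1/372) = D*(-20 + D)/186)
-(-17850368688 + 459398*n(294)) + c(427)/(-177268) = -459398/(1/(131 - 38856)) + ((1/186)*427*(-20 + 427))/(-177268) = -459398/(1/(-38725)) + ((1/186)*427*407)*(-1/177268) = -459398/(-1/38725) + (173789/186)*(-1/177268) = -459398*(-38725) - 24827/4710264 = 17790187550 - 24827/4710264 = 83796479969988373/4710264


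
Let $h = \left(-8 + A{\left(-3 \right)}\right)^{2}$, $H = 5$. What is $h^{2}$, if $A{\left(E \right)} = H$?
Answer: $81$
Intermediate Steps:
$A{\left(E \right)} = 5$
$h = 9$ ($h = \left(-8 + 5\right)^{2} = \left(-3\right)^{2} = 9$)
$h^{2} = 9^{2} = 81$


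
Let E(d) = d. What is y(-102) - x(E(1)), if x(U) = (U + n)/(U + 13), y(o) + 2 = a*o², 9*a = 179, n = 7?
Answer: 1448450/7 ≈ 2.0692e+5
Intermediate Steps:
a = 179/9 (a = (⅑)*179 = 179/9 ≈ 19.889)
y(o) = -2 + 179*o²/9
x(U) = (7 + U)/(13 + U) (x(U) = (U + 7)/(U + 13) = (7 + U)/(13 + U))
y(-102) - x(E(1)) = (-2 + (179/9)*(-102)²) - (7 + 1)/(13 + 1) = (-2 + (179/9)*10404) - 8/14 = (-2 + 206924) - 8/14 = 206922 - 1*4/7 = 206922 - 4/7 = 1448450/7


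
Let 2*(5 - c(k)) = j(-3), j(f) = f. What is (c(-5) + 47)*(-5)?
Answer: -535/2 ≈ -267.50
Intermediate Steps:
c(k) = 13/2 (c(k) = 5 - 1/2*(-3) = 5 + 3/2 = 13/2)
(c(-5) + 47)*(-5) = (13/2 + 47)*(-5) = (107/2)*(-5) = -535/2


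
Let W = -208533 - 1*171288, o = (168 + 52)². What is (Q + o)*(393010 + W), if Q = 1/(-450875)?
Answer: 287814974136811/450875 ≈ 6.3835e+8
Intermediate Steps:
Q = -1/450875 ≈ -2.2179e-6
o = 48400 (o = 220² = 48400)
W = -379821 (W = -208533 - 171288 = -379821)
(Q + o)*(393010 + W) = (-1/450875 + 48400)*(393010 - 379821) = (21822349999/450875)*13189 = 287814974136811/450875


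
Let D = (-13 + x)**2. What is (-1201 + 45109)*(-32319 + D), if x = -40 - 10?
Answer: -1244791800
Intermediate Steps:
x = -50
D = 3969 (D = (-13 - 50)**2 = (-63)**2 = 3969)
(-1201 + 45109)*(-32319 + D) = (-1201 + 45109)*(-32319 + 3969) = 43908*(-28350) = -1244791800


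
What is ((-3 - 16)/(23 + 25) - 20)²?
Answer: 958441/2304 ≈ 415.99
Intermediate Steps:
((-3 - 16)/(23 + 25) - 20)² = (-19/48 - 20)² = (-979/48)² = 958441/2304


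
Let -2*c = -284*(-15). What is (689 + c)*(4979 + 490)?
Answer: -7880829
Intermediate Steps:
c = -2130 (c = -(-142)*(-15) = -1/2*4260 = -2130)
(689 + c)*(4979 + 490) = (689 - 2130)*(4979 + 490) = -1441*5469 = -7880829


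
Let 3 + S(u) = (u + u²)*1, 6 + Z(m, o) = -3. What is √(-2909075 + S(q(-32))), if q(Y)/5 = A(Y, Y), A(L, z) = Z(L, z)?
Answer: I*√2907098 ≈ 1705.0*I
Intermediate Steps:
Z(m, o) = -9 (Z(m, o) = -6 - 3 = -9)
A(L, z) = -9
q(Y) = -45 (q(Y) = 5*(-9) = -45)
S(u) = -3 + u + u² (S(u) = -3 + (u + u²)*1 = -3 + (u + u²) = -3 + u + u²)
√(-2909075 + S(q(-32))) = √(-2909075 + (-3 - 45 + (-45)²)) = √(-2909075 + (-3 - 45 + 2025)) = √(-2909075 + 1977) = √(-2907098) = I*√2907098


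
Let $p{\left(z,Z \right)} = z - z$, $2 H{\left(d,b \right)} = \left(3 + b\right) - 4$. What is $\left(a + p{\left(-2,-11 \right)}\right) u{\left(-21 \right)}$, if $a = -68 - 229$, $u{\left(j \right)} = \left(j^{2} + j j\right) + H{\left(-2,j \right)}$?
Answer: $-258687$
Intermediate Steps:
$H{\left(d,b \right)} = - \frac{1}{2} + \frac{b}{2}$ ($H{\left(d,b \right)} = \frac{\left(3 + b\right) - 4}{2} = \frac{-1 + b}{2} = - \frac{1}{2} + \frac{b}{2}$)
$u{\left(j \right)} = - \frac{1}{2} + \frac{j}{2} + 2 j^{2}$ ($u{\left(j \right)} = \left(j^{2} + j j\right) + \left(- \frac{1}{2} + \frac{j}{2}\right) = \left(j^{2} + j^{2}\right) + \left(- \frac{1}{2} + \frac{j}{2}\right) = 2 j^{2} + \left(- \frac{1}{2} + \frac{j}{2}\right) = - \frac{1}{2} + \frac{j}{2} + 2 j^{2}$)
$p{\left(z,Z \right)} = 0$
$a = -297$ ($a = -68 - 229 = -297$)
$\left(a + p{\left(-2,-11 \right)}\right) u{\left(-21 \right)} = \left(-297 + 0\right) \left(- \frac{1}{2} + \frac{1}{2} \left(-21\right) + 2 \left(-21\right)^{2}\right) = - 297 \left(- \frac{1}{2} - \frac{21}{2} + 2 \cdot 441\right) = - 297 \left(- \frac{1}{2} - \frac{21}{2} + 882\right) = \left(-297\right) 871 = -258687$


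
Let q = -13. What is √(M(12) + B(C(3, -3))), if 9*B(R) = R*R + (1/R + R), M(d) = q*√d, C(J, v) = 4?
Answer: √(9 - 104*√3)/2 ≈ 6.5409*I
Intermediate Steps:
M(d) = -13*√d
B(R) = R/9 + 1/(9*R) + R²/9 (B(R) = (R*R + (1/R + R))/9 = (R² + (R + 1/R))/9 = (R + 1/R + R²)/9 = R/9 + 1/(9*R) + R²/9)
√(M(12) + B(C(3, -3))) = √(-26*√3 + (⅑)*(1 + 4²*(1 + 4))/4) = √(-26*√3 + (⅑)*(¼)*(1 + 16*5)) = √(-26*√3 + (⅑)*(¼)*(1 + 80)) = √(-26*√3 + (⅑)*(¼)*81) = √(-26*√3 + 9/4) = √(9/4 - 26*√3)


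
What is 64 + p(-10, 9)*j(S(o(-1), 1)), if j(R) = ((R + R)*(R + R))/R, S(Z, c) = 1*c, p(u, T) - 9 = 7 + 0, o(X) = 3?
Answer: 128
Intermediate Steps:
p(u, T) = 16 (p(u, T) = 9 + (7 + 0) = 9 + 7 = 16)
S(Z, c) = c
j(R) = 4*R (j(R) = ((2*R)*(2*R))/R = (4*R²)/R = 4*R)
64 + p(-10, 9)*j(S(o(-1), 1)) = 64 + 16*(4*1) = 64 + 16*4 = 64 + 64 = 128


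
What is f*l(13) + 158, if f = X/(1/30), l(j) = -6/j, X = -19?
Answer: 5474/13 ≈ 421.08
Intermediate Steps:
f = -570 (f = -19/(1/30) = -19/1/30 = -19*30 = -570)
f*l(13) + 158 = -(-3420)/13 + 158 = -570*(-6/13) + 158 = 3420/13 + 158 = 5474/13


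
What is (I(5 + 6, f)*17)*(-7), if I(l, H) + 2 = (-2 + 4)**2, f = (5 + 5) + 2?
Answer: -238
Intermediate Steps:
f = 12 (f = 10 + 2 = 12)
I(l, H) = 2 (I(l, H) = -2 + (-2 + 4)**2 = -2 + 2**2 = -2 + 4 = 2)
(I(5 + 6, f)*17)*(-7) = (2*17)*(-7) = 34*(-7) = -238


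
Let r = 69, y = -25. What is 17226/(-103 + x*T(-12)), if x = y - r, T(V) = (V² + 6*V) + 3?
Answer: -17226/7153 ≈ -2.4082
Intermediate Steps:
T(V) = 3 + V² + 6*V
x = -94 (x = -25 - 1*69 = -25 - 69 = -94)
17226/(-103 + x*T(-12)) = 17226/(-103 - 94*(3 + (-12)² + 6*(-12))) = 17226/(-103 - 94*(3 + 144 - 72)) = 17226/(-103 - 94*75) = 17226/(-103 - 7050) = 17226/(-7153) = 17226*(-1/7153) = -17226/7153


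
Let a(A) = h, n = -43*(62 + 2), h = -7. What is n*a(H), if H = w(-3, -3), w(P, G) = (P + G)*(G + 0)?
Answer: 19264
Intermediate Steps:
w(P, G) = G*(G + P) (w(P, G) = (G + P)*G = G*(G + P))
n = -2752 (n = -43*64 = -2752)
H = 18 (H = -3*(-3 - 3) = -3*(-6) = 18)
a(A) = -7
n*a(H) = -2752*(-7) = 19264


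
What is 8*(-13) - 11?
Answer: -115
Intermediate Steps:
8*(-13) - 11 = -104 - 11 = -115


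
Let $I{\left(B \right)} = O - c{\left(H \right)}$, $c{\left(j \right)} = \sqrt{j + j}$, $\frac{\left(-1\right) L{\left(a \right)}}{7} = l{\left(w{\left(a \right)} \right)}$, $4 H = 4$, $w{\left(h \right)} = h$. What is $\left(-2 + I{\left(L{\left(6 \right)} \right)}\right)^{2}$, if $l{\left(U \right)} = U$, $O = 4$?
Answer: $\left(2 - \sqrt{2}\right)^{2} \approx 0.34315$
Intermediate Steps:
$H = 1$ ($H = \frac{1}{4} \cdot 4 = 1$)
$L{\left(a \right)} = - 7 a$
$c{\left(j \right)} = \sqrt{2} \sqrt{j}$ ($c{\left(j \right)} = \sqrt{2 j} = \sqrt{2} \sqrt{j}$)
$I{\left(B \right)} = 4 - \sqrt{2}$ ($I{\left(B \right)} = 4 - \sqrt{2} \sqrt{1} = 4 - \sqrt{2} \cdot 1 = 4 - \sqrt{2}$)
$\left(-2 + I{\left(L{\left(6 \right)} \right)}\right)^{2} = \left(-2 + \left(4 - \sqrt{2}\right)\right)^{2} = \left(2 - \sqrt{2}\right)^{2}$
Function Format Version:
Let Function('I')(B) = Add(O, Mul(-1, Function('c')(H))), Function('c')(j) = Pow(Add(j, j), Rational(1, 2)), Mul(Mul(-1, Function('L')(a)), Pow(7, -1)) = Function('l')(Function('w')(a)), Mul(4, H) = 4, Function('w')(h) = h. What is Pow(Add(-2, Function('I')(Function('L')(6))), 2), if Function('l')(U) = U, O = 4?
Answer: Pow(Add(2, Mul(-1, Pow(2, Rational(1, 2)))), 2) ≈ 0.34315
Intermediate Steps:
H = 1 (H = Mul(Rational(1, 4), 4) = 1)
Function('L')(a) = Mul(-7, a)
Function('c')(j) = Mul(Pow(2, Rational(1, 2)), Pow(j, Rational(1, 2))) (Function('c')(j) = Pow(Mul(2, j), Rational(1, 2)) = Mul(Pow(2, Rational(1, 2)), Pow(j, Rational(1, 2))))
Function('I')(B) = Add(4, Mul(-1, Pow(2, Rational(1, 2)))) (Function('I')(B) = Add(4, Mul(-1, Mul(Pow(2, Rational(1, 2)), Pow(1, Rational(1, 2))))) = Add(4, Mul(-1, Mul(Pow(2, Rational(1, 2)), 1))) = Add(4, Mul(-1, Pow(2, Rational(1, 2)))))
Pow(Add(-2, Function('I')(Function('L')(6))), 2) = Pow(Add(-2, Add(4, Mul(-1, Pow(2, Rational(1, 2))))), 2) = Pow(Add(2, Mul(-1, Pow(2, Rational(1, 2)))), 2)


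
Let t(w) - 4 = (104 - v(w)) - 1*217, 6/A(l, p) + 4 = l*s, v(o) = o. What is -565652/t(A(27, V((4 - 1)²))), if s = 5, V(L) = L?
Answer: 74100412/14285 ≈ 5187.3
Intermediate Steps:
A(l, p) = 6/(-4 + 5*l) (A(l, p) = 6/(-4 + l*5) = 6/(-4 + 5*l))
t(w) = -109 - w (t(w) = 4 + ((104 - w) - 1*217) = 4 + ((104 - w) - 217) = 4 + (-113 - w) = -109 - w)
-565652/t(A(27, V((4 - 1)²))) = -565652/(-109 - 6/(-4 + 5*27)) = -565652/(-109 - 6/(-4 + 135)) = -565652/(-109 - 6/131) = -565652/(-14285/131) = -565652*(-131/14285) = 74100412/14285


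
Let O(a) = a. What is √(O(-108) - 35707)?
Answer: I*√35815 ≈ 189.25*I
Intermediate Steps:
√(O(-108) - 35707) = √(-108 - 35707) = √(-35815) = I*√35815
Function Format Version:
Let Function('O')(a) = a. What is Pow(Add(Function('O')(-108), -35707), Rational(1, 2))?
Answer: Mul(I, Pow(35815, Rational(1, 2))) ≈ Mul(189.25, I)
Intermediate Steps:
Pow(Add(Function('O')(-108), -35707), Rational(1, 2)) = Pow(Add(-108, -35707), Rational(1, 2)) = Pow(-35815, Rational(1, 2)) = Mul(I, Pow(35815, Rational(1, 2)))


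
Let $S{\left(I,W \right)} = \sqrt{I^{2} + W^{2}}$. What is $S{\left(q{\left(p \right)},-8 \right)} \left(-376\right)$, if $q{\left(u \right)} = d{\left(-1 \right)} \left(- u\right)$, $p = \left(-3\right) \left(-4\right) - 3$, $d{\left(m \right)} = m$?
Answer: $- 376 \sqrt{145} \approx -4527.6$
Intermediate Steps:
$p = 9$ ($p = 12 - 3 = 9$)
$q{\left(u \right)} = u$ ($q{\left(u \right)} = - \left(-1\right) u = u$)
$S{\left(q{\left(p \right)},-8 \right)} \left(-376\right) = \sqrt{9^{2} + \left(-8\right)^{2}} \left(-376\right) = \sqrt{81 + 64} \left(-376\right) = \sqrt{145} \left(-376\right) = - 376 \sqrt{145}$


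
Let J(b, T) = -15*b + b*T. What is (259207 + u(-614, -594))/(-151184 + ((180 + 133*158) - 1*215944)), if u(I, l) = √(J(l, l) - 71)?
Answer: -259207/345934 - 5*√14467/345934 ≈ -0.75103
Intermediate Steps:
J(b, T) = -15*b + T*b
u(I, l) = √(-71 + l*(-15 + l)) (u(I, l) = √(l*(-15 + l) - 71) = √(-71 + l*(-15 + l)))
(259207 + u(-614, -594))/(-151184 + ((180 + 133*158) - 1*215944)) = (259207 + √(-71 - 594*(-15 - 594)))/(-151184 + ((180 + 133*158) - 1*215944)) = (259207 + √(-71 - 594*(-609)))/(-151184 + ((180 + 21014) - 215944)) = (259207 + √(-71 + 361746))/(-151184 + (21194 - 215944)) = (259207 + √361675)/(-151184 - 194750) = (259207 + 5*√14467)/(-345934) = (259207 + 5*√14467)*(-1/345934) = -259207/345934 - 5*√14467/345934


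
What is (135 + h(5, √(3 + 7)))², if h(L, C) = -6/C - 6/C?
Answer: 91197/5 - 324*√10 ≈ 17215.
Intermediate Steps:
h(L, C) = -12/C
(135 + h(5, √(3 + 7)))² = (135 - 12/√(3 + 7))² = (135 - 12*√10/10)² = (135 - 6*√10/5)²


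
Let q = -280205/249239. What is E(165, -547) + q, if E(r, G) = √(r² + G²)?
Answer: -280205/249239 + √326434 ≈ 570.22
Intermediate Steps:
E(r, G) = √(G² + r²)
q = -280205/249239 (q = -280205*1/249239 = -280205/249239 ≈ -1.1242)
E(165, -547) + q = √((-547)² + 165²) - 280205/249239 = √(299209 + 27225) - 280205/249239 = √326434 - 280205/249239 = -280205/249239 + √326434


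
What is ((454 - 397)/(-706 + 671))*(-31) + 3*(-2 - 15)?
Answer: -18/35 ≈ -0.51429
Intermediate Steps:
((454 - 397)/(-706 + 671))*(-31) + 3*(-2 - 15) = (57/(-35))*(-31) + 3*(-17) = (57*(-1/35))*(-31) - 51 = -57/35*(-31) - 51 = 1767/35 - 51 = -18/35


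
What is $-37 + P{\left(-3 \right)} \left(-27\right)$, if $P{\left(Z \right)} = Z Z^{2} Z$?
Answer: $-2224$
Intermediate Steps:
$P{\left(Z \right)} = Z^{4}$ ($P{\left(Z \right)} = Z^{3} Z = Z^{4}$)
$-37 + P{\left(-3 \right)} \left(-27\right) = -37 + \left(-3\right)^{4} \left(-27\right) = -37 + 81 \left(-27\right) = -37 - 2187 = -2224$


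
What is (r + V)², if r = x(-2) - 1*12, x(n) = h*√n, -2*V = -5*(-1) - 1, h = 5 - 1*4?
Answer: (14 - I*√2)² ≈ 194.0 - 39.598*I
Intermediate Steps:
h = 1 (h = 5 - 4 = 1)
V = -2 (V = -(-5*(-1) - 1)/2 = -(5 - 1)/2 = -½*4 = -2)
x(n) = √n (x(n) = 1*√n = √n)
r = -12 + I*√2 (r = √(-2) - 1*12 = I*√2 - 12 = -12 + I*√2 ≈ -12.0 + 1.4142*I)
(r + V)² = ((-12 + I*√2) - 2)² = (-14 + I*√2)²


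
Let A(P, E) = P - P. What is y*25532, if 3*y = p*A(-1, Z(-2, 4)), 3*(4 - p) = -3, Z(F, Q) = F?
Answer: 0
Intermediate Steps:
A(P, E) = 0
p = 5 (p = 4 - ⅓*(-3) = 4 + 1 = 5)
y = 0 (y = (5*0)/3 = (⅓)*0 = 0)
y*25532 = 0*25532 = 0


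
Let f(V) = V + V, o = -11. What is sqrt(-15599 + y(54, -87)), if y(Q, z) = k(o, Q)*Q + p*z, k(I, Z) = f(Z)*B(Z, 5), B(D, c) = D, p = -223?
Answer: sqrt(318730) ≈ 564.56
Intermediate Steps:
f(V) = 2*V
k(I, Z) = 2*Z**2 (k(I, Z) = (2*Z)*Z = 2*Z**2)
y(Q, z) = -223*z + 2*Q**3 (y(Q, z) = (2*Q**2)*Q - 223*z = 2*Q**3 - 223*z = -223*z + 2*Q**3)
sqrt(-15599 + y(54, -87)) = sqrt(-15599 + (-223*(-87) + 2*54**3)) = sqrt(-15599 + (19401 + 2*157464)) = sqrt(-15599 + (19401 + 314928)) = sqrt(-15599 + 334329) = sqrt(318730)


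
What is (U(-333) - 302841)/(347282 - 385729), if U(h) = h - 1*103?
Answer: 303277/38447 ≈ 7.8882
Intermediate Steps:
U(h) = -103 + h (U(h) = h - 103 = -103 + h)
(U(-333) - 302841)/(347282 - 385729) = ((-103 - 333) - 302841)/(347282 - 385729) = (-436 - 302841)/(-38447) = -303277*(-1/38447) = 303277/38447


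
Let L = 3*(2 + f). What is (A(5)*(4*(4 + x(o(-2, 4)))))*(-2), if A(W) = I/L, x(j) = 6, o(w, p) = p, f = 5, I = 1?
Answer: -80/21 ≈ -3.8095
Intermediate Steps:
L = 21 (L = 3*(2 + 5) = 3*7 = 21)
A(W) = 1/21
(A(5)*(4*(4 + x(o(-2, 4)))))*(-2) = ((4*(4 + 6))/21)*(-2) = ((4*10)/21)*(-2) = ((1/21)*40)*(-2) = (40/21)*(-2) = -80/21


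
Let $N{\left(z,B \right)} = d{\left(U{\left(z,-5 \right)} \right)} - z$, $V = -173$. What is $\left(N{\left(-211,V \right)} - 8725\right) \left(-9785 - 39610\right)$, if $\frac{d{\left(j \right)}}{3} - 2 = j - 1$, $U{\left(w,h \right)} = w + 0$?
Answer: $451667880$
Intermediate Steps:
$U{\left(w,h \right)} = w$
$d{\left(j \right)} = 3 + 3 j$ ($d{\left(j \right)} = 6 + 3 \left(j - 1\right) = 6 + 3 \left(-1 + j\right) = 6 + \left(-3 + 3 j\right) = 3 + 3 j$)
$N{\left(z,B \right)} = 3 + 2 z$ ($N{\left(z,B \right)} = \left(3 + 3 z\right) - z = 3 + 2 z$)
$\left(N{\left(-211,V \right)} - 8725\right) \left(-9785 - 39610\right) = \left(\left(3 + 2 \left(-211\right)\right) - 8725\right) \left(-9785 - 39610\right) = \left(\left(3 - 422\right) - 8725\right) \left(-49395\right) = \left(-419 - 8725\right) \left(-49395\right) = \left(-9144\right) \left(-49395\right) = 451667880$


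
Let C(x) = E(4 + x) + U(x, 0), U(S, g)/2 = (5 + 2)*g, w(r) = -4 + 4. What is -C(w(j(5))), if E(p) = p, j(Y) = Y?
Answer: -4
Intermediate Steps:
w(r) = 0
U(S, g) = 14*g (U(S, g) = 2*((5 + 2)*g) = 2*(7*g) = 14*g)
C(x) = 4 + x (C(x) = (4 + x) + 14*0 = (4 + x) + 0 = 4 + x)
-C(w(j(5))) = -(4 + 0) = -1*4 = -4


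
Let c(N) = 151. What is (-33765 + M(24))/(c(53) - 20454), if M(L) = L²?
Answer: 33189/20303 ≈ 1.6347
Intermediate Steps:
(-33765 + M(24))/(c(53) - 20454) = (-33765 + 24²)/(151 - 20454) = (-33765 + 576)/(-20303) = -33189*(-1/20303) = 33189/20303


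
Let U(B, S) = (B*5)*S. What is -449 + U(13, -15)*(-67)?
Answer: 64876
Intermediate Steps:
U(B, S) = 5*B*S (U(B, S) = (5*B)*S = 5*B*S)
-449 + U(13, -15)*(-67) = -449 + (5*13*(-15))*(-67) = -449 - 975*(-67) = -449 + 65325 = 64876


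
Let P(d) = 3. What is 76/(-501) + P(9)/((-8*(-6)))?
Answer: -715/8016 ≈ -0.089197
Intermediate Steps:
76/(-501) + P(9)/((-8*(-6))) = 76/(-501) + 3/((-8*(-6))) = 76*(-1/501) + 3/48 = -76/501 + 3*(1/48) = -76/501 + 1/16 = -715/8016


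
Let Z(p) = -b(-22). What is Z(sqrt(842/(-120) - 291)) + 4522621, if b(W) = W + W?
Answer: 4522665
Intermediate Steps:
b(W) = 2*W
Z(p) = 44 (Z(p) = -2*(-22) = -1*(-44) = 44)
Z(sqrt(842/(-120) - 291)) + 4522621 = 44 + 4522621 = 4522665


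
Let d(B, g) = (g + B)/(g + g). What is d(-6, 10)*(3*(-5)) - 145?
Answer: -148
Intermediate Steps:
d(B, g) = (B + g)/(2*g) (d(B, g) = (B + g)/((2*g)) = (B + g)*(1/(2*g)) = (B + g)/(2*g))
d(-6, 10)*(3*(-5)) - 145 = ((½)*(-6 + 10)/10)*(3*(-5)) - 145 = ((½)*(⅒)*4)*(-15) - 145 = (⅕)*(-15) - 145 = -3 - 145 = -148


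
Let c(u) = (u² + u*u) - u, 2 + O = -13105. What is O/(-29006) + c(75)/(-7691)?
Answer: -223336113/223085146 ≈ -1.0011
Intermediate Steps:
O = -13107 (O = -2 - 13105 = -13107)
c(u) = -u + 2*u² (c(u) = (u² + u²) - u = 2*u² - u = -u + 2*u²)
O/(-29006) + c(75)/(-7691) = -13107/(-29006) + (75*(-1 + 2*75))/(-7691) = -13107*(-1/29006) + (75*(-1 + 150))*(-1/7691) = 13107/29006 + (75*149)*(-1/7691) = 13107/29006 + 11175*(-1/7691) = 13107/29006 - 11175/7691 = -223336113/223085146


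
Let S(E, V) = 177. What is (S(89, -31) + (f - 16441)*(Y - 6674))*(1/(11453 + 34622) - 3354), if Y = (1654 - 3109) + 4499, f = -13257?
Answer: -16659537497945433/46075 ≈ -3.6157e+11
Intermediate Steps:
Y = 3044 (Y = -1455 + 4499 = 3044)
(S(89, -31) + (f - 16441)*(Y - 6674))*(1/(11453 + 34622) - 3354) = (177 + (-13257 - 16441)*(3044 - 6674))*(1/(11453 + 34622) - 3354) = (177 - 29698*(-3630))*(1/46075 - 3354) = (177 + 107803740)*(1/46075 - 3354) = 107803917*(-154535549/46075) = -16659537497945433/46075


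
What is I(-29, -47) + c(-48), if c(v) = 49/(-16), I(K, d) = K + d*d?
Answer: 34831/16 ≈ 2176.9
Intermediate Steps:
I(K, d) = K + d²
c(v) = -49/16 (c(v) = 49*(-1/16) = -49/16)
I(-29, -47) + c(-48) = (-29 + (-47)²) - 49/16 = (-29 + 2209) - 49/16 = 2180 - 49/16 = 34831/16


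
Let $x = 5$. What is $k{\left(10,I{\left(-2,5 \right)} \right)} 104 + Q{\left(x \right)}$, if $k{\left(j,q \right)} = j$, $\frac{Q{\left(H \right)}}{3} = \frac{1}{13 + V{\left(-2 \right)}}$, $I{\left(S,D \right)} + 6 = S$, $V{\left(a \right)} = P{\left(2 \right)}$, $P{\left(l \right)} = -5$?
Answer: $\frac{8323}{8} \approx 1040.4$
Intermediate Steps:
$V{\left(a \right)} = -5$
$I{\left(S,D \right)} = -6 + S$
$Q{\left(H \right)} = \frac{3}{8}$ ($Q{\left(H \right)} = \frac{3}{13 - 5} = \frac{3}{8}$)
$k{\left(10,I{\left(-2,5 \right)} \right)} 104 + Q{\left(x \right)} = 10 \cdot 104 + \frac{3}{8} = 1040 + \frac{3}{8} = \frac{8323}{8}$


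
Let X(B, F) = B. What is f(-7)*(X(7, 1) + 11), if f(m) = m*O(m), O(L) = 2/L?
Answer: 36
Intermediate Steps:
f(m) = 2 (f(m) = m*(2/m) = 2)
f(-7)*(X(7, 1) + 11) = 2*(7 + 11) = 2*18 = 36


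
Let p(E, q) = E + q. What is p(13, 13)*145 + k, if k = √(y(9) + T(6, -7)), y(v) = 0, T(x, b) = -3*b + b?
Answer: 3770 + √14 ≈ 3773.7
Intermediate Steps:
T(x, b) = -2*b
k = √14 (k = √(0 - 2*(-7)) = √(0 + 14) = √14 ≈ 3.7417)
p(13, 13)*145 + k = (13 + 13)*145 + √14 = 26*145 + √14 = 3770 + √14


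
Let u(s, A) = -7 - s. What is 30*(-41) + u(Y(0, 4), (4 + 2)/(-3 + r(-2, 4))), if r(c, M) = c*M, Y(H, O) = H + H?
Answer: -1237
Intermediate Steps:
Y(H, O) = 2*H
r(c, M) = M*c
30*(-41) + u(Y(0, 4), (4 + 2)/(-3 + r(-2, 4))) = 30*(-41) + (-7 - 2*0) = -1230 + (-7 - 1*0) = -1230 + (-7 + 0) = -1230 - 7 = -1237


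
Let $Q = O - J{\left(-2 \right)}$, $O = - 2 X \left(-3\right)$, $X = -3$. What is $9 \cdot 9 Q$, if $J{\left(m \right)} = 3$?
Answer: $-1701$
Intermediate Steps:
$O = -18$ ($O = \left(-2\right) \left(-3\right) \left(-3\right) = 6 \left(-3\right) = -18$)
$Q = -21$ ($Q = -18 - 3 = -21$)
$9 \cdot 9 Q = 9 \cdot 9 \left(-21\right) = 81 \left(-21\right) = -1701$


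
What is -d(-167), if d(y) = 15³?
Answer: -3375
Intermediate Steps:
d(y) = 3375
-d(-167) = -1*3375 = -3375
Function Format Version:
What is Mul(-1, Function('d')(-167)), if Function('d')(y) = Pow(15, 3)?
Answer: -3375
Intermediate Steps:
Function('d')(y) = 3375
Mul(-1, Function('d')(-167)) = Mul(-1, 3375) = -3375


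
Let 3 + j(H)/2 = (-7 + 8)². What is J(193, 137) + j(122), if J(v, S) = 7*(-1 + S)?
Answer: 948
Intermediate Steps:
J(v, S) = -7 + 7*S
j(H) = -4 (j(H) = -6 + 2*(-7 + 8)² = -6 + 2*1² = -6 + 2*1 = -6 + 2 = -4)
J(193, 137) + j(122) = (-7 + 7*137) - 4 = (-7 + 959) - 4 = 952 - 4 = 948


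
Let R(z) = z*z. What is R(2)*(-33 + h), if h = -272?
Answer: -1220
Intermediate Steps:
R(z) = z²
R(2)*(-33 + h) = 2²*(-33 - 272) = 4*(-305) = -1220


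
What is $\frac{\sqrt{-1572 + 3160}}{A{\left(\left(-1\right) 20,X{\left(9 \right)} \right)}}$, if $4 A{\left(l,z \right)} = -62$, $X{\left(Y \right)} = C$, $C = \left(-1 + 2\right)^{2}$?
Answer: $- \frac{4 \sqrt{397}}{31} \approx -2.5709$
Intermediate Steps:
$C = 1$ ($C = 1^{2} = 1$)
$X{\left(Y \right)} = 1$
$A{\left(l,z \right)} = - \frac{31}{2}$ ($A{\left(l,z \right)} = \frac{1}{4} \left(-62\right) = - \frac{31}{2}$)
$\frac{\sqrt{-1572 + 3160}}{A{\left(\left(-1\right) 20,X{\left(9 \right)} \right)}} = \frac{\sqrt{-1572 + 3160}}{- \frac{31}{2}} = \sqrt{1588} \left(- \frac{2}{31}\right) = 2 \sqrt{397} \left(- \frac{2}{31}\right) = - \frac{4 \sqrt{397}}{31}$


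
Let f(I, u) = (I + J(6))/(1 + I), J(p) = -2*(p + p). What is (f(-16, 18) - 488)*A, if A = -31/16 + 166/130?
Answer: 1603/5 ≈ 320.60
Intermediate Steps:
J(p) = -4*p
f(I, u) = (-24 + I)/(1 + I) (f(I, u) = (I - 4*6)/(1 + I) = (I - 24)/(1 + I) = (-24 + I)/(1 + I))
A = -687/1040 (A = -31*1/16 + 166*(1/130) = -31/16 + 83/65 = -687/1040 ≈ -0.66058)
(f(-16, 18) - 488)*A = ((-24 - 16)/(1 - 16) - 488)*(-687/1040) = (-40/(-15) - 488)*(-687/1040) = (-1/15*(-40) - 488)*(-687/1040) = (8/3 - 488)*(-687/1040) = -1456/3*(-687/1040) = 1603/5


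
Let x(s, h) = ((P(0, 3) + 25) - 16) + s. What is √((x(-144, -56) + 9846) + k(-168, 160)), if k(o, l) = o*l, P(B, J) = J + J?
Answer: 3*I*√1907 ≈ 131.01*I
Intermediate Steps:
P(B, J) = 2*J
k(o, l) = l*o
x(s, h) = 15 + s (x(s, h) = ((2*3 + 25) - 16) + s = ((6 + 25) - 16) + s = (31 - 16) + s = 15 + s)
√((x(-144, -56) + 9846) + k(-168, 160)) = √(((15 - 144) + 9846) + 160*(-168)) = √((-129 + 9846) - 26880) = √(9717 - 26880) = √(-17163) = 3*I*√1907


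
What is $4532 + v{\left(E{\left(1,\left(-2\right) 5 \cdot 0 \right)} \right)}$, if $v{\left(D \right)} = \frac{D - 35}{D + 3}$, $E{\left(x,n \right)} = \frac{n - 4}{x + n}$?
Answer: $4571$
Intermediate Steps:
$E{\left(x,n \right)} = \frac{-4 + n}{n + x}$
$v{\left(D \right)} = \frac{-35 + D}{3 + D}$
$4532 + v{\left(E{\left(1,\left(-2\right) 5 \cdot 0 \right)} \right)} = 4532 + \frac{-35 + \frac{-4 + \left(-2\right) 5 \cdot 0}{\left(-2\right) 5 \cdot 0 + 1}}{3 + \frac{-4 + \left(-2\right) 5 \cdot 0}{\left(-2\right) 5 \cdot 0 + 1}} = 4532 + \frac{-35 + \frac{-4 - 0}{\left(-10\right) 0 + 1}}{3 + \frac{-4 - 0}{\left(-10\right) 0 + 1}} = 4532 + \frac{-35 + \frac{-4 + 0}{0 + 1}}{3 + \frac{-4 + 0}{0 + 1}} = 4532 + \frac{-35 + 1^{-1} \left(-4\right)}{3 + 1^{-1} \left(-4\right)} = 4532 + \frac{-35 + 1 \left(-4\right)}{3 + 1 \left(-4\right)} = 4532 + \frac{-35 - 4}{3 - 4} = 4532 + \frac{1}{-1} \left(-39\right) = 4532 - -39 = 4532 + 39 = 4571$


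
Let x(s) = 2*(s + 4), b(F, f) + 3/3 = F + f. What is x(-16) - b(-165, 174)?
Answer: -32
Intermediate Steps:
b(F, f) = -1 + F + f (b(F, f) = -1 + (F + f) = -1 + F + f)
x(s) = 8 + 2*s (x(s) = 2*(4 + s) = 8 + 2*s)
x(-16) - b(-165, 174) = (8 + 2*(-16)) - (-1 - 165 + 174) = (8 - 32) - 1*8 = -24 - 8 = -32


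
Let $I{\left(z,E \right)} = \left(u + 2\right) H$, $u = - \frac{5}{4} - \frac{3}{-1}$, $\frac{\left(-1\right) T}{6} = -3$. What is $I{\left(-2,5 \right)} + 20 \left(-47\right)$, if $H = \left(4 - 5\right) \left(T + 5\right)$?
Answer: $- \frac{4105}{4} \approx -1026.3$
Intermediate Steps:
$T = 18$ ($T = \left(-6\right) \left(-3\right) = 18$)
$u = \frac{7}{4}$ ($u = \left(-5\right) \frac{1}{4} - -3 = - \frac{5}{4} + 3 = \frac{7}{4} \approx 1.75$)
$H = -23$ ($H = \left(4 - 5\right) \left(18 + 5\right) = \left(-1\right) 23 = -23$)
$I{\left(z,E \right)} = - \frac{345}{4}$ ($I{\left(z,E \right)} = \left(\frac{7}{4} + 2\right) \left(-23\right) = \frac{15}{4} \left(-23\right) = - \frac{345}{4}$)
$I{\left(-2,5 \right)} + 20 \left(-47\right) = - \frac{345}{4} + 20 \left(-47\right) = - \frac{345}{4} - 940 = - \frac{4105}{4}$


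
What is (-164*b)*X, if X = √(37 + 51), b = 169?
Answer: -55432*√22 ≈ -2.6000e+5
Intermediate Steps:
X = 2*√22 (X = √88 = 2*√22 ≈ 9.3808)
(-164*b)*X = (-164*169)*(2*√22) = -55432*√22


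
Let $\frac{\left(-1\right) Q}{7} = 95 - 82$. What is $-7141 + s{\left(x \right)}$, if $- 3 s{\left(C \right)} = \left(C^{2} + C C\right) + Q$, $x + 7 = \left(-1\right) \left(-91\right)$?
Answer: $- \frac{35444}{3} \approx -11815.0$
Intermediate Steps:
$Q = -91$ ($Q = - 7 \left(95 - 82\right) = \left(-7\right) 13 = -91$)
$x = 84$ ($x = -7 - -91 = -7 + 91 = 84$)
$s{\left(C \right)} = \frac{91}{3} - \frac{2 C^{2}}{3}$ ($s{\left(C \right)} = - \frac{\left(C^{2} + C C\right) - 91}{3} = - \frac{\left(C^{2} + C^{2}\right) - 91}{3} = - \frac{2 C^{2} - 91}{3} = - \frac{-91 + 2 C^{2}}{3} = \frac{91}{3} - \frac{2 C^{2}}{3}$)
$-7141 + s{\left(x \right)} = -7141 + \left(\frac{91}{3} - \frac{2 \cdot 84^{2}}{3}\right) = -7141 + \left(\frac{91}{3} - 4704\right) = -7141 - \frac{14021}{3} = - \frac{35444}{3}$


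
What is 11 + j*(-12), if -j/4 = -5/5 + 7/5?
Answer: 151/5 ≈ 30.200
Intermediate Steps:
j = -8/5 (j = -4*(-5/5 + 7/5) = -4*(-5*1/5 + 7*(1/5)) = -4*(-1 + 7/5) = -4*2/5 = -8/5 ≈ -1.6000)
11 + j*(-12) = 11 - 8/5*(-12) = 11 + 96/5 = 151/5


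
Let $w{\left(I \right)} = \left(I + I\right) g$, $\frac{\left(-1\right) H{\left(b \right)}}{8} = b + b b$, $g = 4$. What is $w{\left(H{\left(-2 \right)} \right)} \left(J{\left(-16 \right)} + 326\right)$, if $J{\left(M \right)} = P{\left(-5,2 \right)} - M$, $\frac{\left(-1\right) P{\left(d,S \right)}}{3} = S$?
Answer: $-43008$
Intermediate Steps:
$H{\left(b \right)} = - 8 b - 8 b^{2}$ ($H{\left(b \right)} = - 8 \left(b + b b\right) = - 8 \left(b + b^{2}\right) = - 8 b - 8 b^{2}$)
$w{\left(I \right)} = 8 I$ ($w{\left(I \right)} = \left(I + I\right) 4 = 2 I 4 = 8 I$)
$P{\left(d,S \right)} = - 3 S$
$J{\left(M \right)} = -6 - M$ ($J{\left(M \right)} = \left(-3\right) 2 - M = -6 - M$)
$w{\left(H{\left(-2 \right)} \right)} \left(J{\left(-16 \right)} + 326\right) = 8 \left(\left(-8\right) \left(-2\right) \left(1 - 2\right)\right) \left(\left(-6 - -16\right) + 326\right) = 8 \left(\left(-8\right) \left(-2\right) \left(-1\right)\right) \left(\left(-6 + 16\right) + 326\right) = 8 \left(-16\right) \left(10 + 326\right) = \left(-128\right) 336 = -43008$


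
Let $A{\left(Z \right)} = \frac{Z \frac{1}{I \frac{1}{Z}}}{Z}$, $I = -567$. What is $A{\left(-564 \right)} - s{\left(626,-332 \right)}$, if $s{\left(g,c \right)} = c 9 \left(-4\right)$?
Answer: $- \frac{2258740}{189} \approx -11951.0$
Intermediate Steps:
$s{\left(g,c \right)} = - 36 c$ ($s{\left(g,c \right)} = 9 c \left(-4\right) = - 36 c$)
$A{\left(Z \right)} = - \frac{Z}{567}$ ($A{\left(Z \right)} = \frac{Z \frac{1}{\left(-567\right) \frac{1}{Z}}}{Z} = \frac{Z \left(- \frac{Z}{567}\right)}{Z} = \frac{\left(- \frac{1}{567}\right) Z^{2}}{Z} = - \frac{Z}{567}$)
$A{\left(-564 \right)} - s{\left(626,-332 \right)} = \left(- \frac{1}{567}\right) \left(-564\right) - \left(-36\right) \left(-332\right) = \frac{188}{189} - 11952 = - \frac{2258740}{189}$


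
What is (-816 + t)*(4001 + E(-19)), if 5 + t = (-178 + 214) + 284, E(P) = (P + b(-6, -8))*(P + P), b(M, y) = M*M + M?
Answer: -1795083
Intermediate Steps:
b(M, y) = M + M**2 (b(M, y) = M**2 + M = M + M**2)
E(P) = 2*P*(30 + P) (E(P) = (P - 6*(1 - 6))*(P + P) = (P - 6*(-5))*(2*P) = (P + 30)*(2*P) = (30 + P)*(2*P) = 2*P*(30 + P))
t = 315 (t = -5 + ((-178 + 214) + 284) = -5 + (36 + 284) = -5 + 320 = 315)
(-816 + t)*(4001 + E(-19)) = (-816 + 315)*(4001 + 2*(-19)*(30 - 19)) = -501*(4001 + 2*(-19)*11) = -501*(4001 - 418) = -501*3583 = -1795083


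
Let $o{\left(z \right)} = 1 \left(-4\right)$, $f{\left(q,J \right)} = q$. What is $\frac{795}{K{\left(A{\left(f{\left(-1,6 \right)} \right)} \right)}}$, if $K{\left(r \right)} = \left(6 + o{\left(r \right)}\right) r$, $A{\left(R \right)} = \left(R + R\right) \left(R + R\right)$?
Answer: $\frac{795}{8} \approx 99.375$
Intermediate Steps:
$o{\left(z \right)} = -4$
$A{\left(R \right)} = 4 R^{2}$ ($A{\left(R \right)} = 2 R 2 R = 4 R^{2}$)
$K{\left(r \right)} = 2 r$ ($K{\left(r \right)} = \left(6 - 4\right) r = 2 r$)
$\frac{795}{K{\left(A{\left(f{\left(-1,6 \right)} \right)} \right)}} = \frac{795}{2 \cdot 4 \left(-1\right)^{2}} = \frac{795}{2 \cdot 4 \cdot 1} = \frac{795}{2 \cdot 4} = \frac{795}{8}$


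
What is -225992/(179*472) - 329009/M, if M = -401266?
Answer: -7860699185/4237770226 ≈ -1.8549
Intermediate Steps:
-225992/(179*472) - 329009/M = -225992/(179*472) - 329009/(-401266) = -225992/84488 - 329009*(-1/401266) = -225992*1/84488 + 329009/401266 = -28249/10561 + 329009/401266 = -7860699185/4237770226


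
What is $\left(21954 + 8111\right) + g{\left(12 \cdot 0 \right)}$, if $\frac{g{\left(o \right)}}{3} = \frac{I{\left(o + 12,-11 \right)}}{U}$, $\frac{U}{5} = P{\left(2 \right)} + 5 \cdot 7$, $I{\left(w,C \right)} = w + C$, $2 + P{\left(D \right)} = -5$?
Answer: $\frac{4209103}{140} \approx 30065.0$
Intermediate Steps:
$P{\left(D \right)} = -7$ ($P{\left(D \right)} = -2 - 5 = -7$)
$I{\left(w,C \right)} = C + w$
$U = 140$ ($U = 5 \left(-7 + 5 \cdot 7\right) = 5 \left(-7 + 35\right) = 5 \cdot 28 = 140$)
$g{\left(o \right)} = \frac{3}{140} + \frac{3 o}{140}$ ($g{\left(o \right)} = 3 \frac{-11 + \left(o + 12\right)}{140} = 3 \left(-11 + \left(12 + o\right)\right) \frac{1}{140} = 3 \left(1 + o\right) \frac{1}{140} = 3 \left(\frac{1}{140} + \frac{o}{140}\right) = \frac{3}{140} + \frac{3 o}{140}$)
$\left(21954 + 8111\right) + g{\left(12 \cdot 0 \right)} = \left(21954 + 8111\right) + \left(\frac{3}{140} + \frac{3 \cdot 12 \cdot 0}{140}\right) = 30065 + \left(\frac{3}{140} + \frac{3}{140} \cdot 0\right) = 30065 + \left(\frac{3}{140} + 0\right) = 30065 + \frac{3}{140} = \frac{4209103}{140}$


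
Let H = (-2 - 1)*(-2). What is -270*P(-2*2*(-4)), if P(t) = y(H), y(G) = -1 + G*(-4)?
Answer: 6750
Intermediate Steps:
H = 6 (H = -3*(-2) = 6)
y(G) = -1 - 4*G
P(t) = -25 (P(t) = -1 - 4*6 = -1 - 24 = -25)
-270*P(-2*2*(-4)) = -270*(-25) = 6750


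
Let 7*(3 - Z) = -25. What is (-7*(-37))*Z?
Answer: 1702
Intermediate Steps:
Z = 46/7 (Z = 3 - ⅐*(-25) = 3 + 25/7 = 46/7 ≈ 6.5714)
(-7*(-37))*Z = -7*(-37)*(46/7) = 259*(46/7) = 1702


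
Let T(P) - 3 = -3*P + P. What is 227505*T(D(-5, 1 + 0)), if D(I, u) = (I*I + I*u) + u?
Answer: -8872695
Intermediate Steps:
D(I, u) = u + I**2 + I*u (D(I, u) = (I**2 + I*u) + u = u + I**2 + I*u)
T(P) = 3 - 2*P (T(P) = 3 + (-3*P + P) = 3 - 2*P)
227505*T(D(-5, 1 + 0)) = 227505*(3 - 2*((1 + 0) + (-5)**2 - 5*(1 + 0))) = 227505*(3 - 2*(1 + 25 - 5*1)) = 227505*(3 - 2*(1 + 25 - 5)) = 227505*(3 - 2*21) = 227505*(3 - 42) = 227505*(-39) = -8872695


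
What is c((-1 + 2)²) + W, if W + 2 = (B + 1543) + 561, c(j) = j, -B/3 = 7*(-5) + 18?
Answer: 2154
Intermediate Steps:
B = 51 (B = -3*(7*(-5) + 18) = -3*(-35 + 18) = -3*(-17) = 51)
W = 2153 (W = -2 + ((51 + 1543) + 561) = -2 + (1594 + 561) = -2 + 2155 = 2153)
c((-1 + 2)²) + W = (-1 + 2)² + 2153 = 1² + 2153 = 1 + 2153 = 2154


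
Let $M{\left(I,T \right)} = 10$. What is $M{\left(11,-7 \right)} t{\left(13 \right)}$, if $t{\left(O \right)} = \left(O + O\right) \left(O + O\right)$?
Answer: $6760$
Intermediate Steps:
$t{\left(O \right)} = 4 O^{2}$ ($t{\left(O \right)} = 2 O 2 O = 4 O^{2}$)
$M{\left(11,-7 \right)} t{\left(13 \right)} = 10 \cdot 4 \cdot 13^{2} = 10 \cdot 4 \cdot 169 = 10 \cdot 676 = 6760$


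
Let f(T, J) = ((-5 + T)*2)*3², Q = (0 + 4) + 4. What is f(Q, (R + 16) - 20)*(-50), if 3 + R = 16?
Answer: -2700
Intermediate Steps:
R = 13 (R = -3 + 16 = 13)
Q = 8 (Q = 4 + 4 = 8)
f(T, J) = -90 + 18*T (f(T, J) = (-10 + 2*T)*9 = -90 + 18*T)
f(Q, (R + 16) - 20)*(-50) = (-90 + 18*8)*(-50) = (-90 + 144)*(-50) = 54*(-50) = -2700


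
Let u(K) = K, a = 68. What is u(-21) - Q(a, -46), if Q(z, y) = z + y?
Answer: -43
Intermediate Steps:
Q(z, y) = y + z
u(-21) - Q(a, -46) = -21 - (-46 + 68) = -21 - 1*22 = -21 - 22 = -43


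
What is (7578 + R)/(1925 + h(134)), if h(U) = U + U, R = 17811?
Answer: 8463/731 ≈ 11.577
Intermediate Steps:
h(U) = 2*U
(7578 + R)/(1925 + h(134)) = (7578 + 17811)/(1925 + 2*134) = 25389/(1925 + 268) = 25389/2193 = 25389*(1/2193) = 8463/731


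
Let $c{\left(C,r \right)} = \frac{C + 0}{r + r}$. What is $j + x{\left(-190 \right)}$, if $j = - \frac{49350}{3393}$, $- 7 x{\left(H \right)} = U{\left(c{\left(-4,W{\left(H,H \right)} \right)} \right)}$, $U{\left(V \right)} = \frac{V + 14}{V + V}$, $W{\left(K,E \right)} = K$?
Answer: $- \frac{1735661}{15834} \approx -109.62$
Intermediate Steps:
$c{\left(C,r \right)} = \frac{C}{2 r}$
$U{\left(V \right)} = \frac{14 + V}{2 V}$
$x{\left(H \right)} = \frac{H \left(14 - \frac{2}{H}\right)}{28}$ ($x{\left(H \right)} = - \frac{\frac{1}{2} \frac{1}{\frac{1}{2} \left(-4\right) \frac{1}{H}} \left(14 + \frac{1}{2} \left(-4\right) \frac{1}{H}\right)}{7} = - \frac{\frac{1}{2} \frac{1}{\left(-2\right) \frac{1}{H}} \left(14 - \frac{2}{H}\right)}{7} = - \frac{\frac{1}{2} \left(- \frac{H}{2}\right) \left(14 - \frac{2}{H}\right)}{7} = - \frac{\left(- \frac{1}{4}\right) H \left(14 - \frac{2}{H}\right)}{7} = \frac{H \left(14 - \frac{2}{H}\right)}{28}$)
$j = - \frac{16450}{1131}$ ($j = \left(-49350\right) \frac{1}{3393} = - \frac{16450}{1131} \approx -14.545$)
$j + x{\left(-190 \right)} = - \frac{16450}{1131} + \left(- \frac{1}{14} + \frac{1}{2} \left(-190\right)\right) = - \frac{16450}{1131} - \frac{1331}{14} = - \frac{1735661}{15834}$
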